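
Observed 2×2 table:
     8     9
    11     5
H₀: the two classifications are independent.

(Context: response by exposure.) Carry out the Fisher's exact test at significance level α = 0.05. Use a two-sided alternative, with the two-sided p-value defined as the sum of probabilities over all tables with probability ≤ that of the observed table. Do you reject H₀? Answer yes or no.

reject H₀: no

Margins: r₁=17, r₂=16, c₁=19, c₂=14, n=33
p_obs = C(17,8)·C(16,11)/C(33,19); sum pmf over tables with pmf ≤ p_obs
p-value (two-sided) = 0.29600
At α=0.05: p ≥ α → fail to reject H₀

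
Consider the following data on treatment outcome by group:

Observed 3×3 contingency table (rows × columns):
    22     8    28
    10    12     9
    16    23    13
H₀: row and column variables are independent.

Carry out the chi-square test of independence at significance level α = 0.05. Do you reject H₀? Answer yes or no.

Row totals [58, 31, 52], col totals [48, 43, 50], n=141
χ² = (22−19.74)²/19.74 + (8−17.69)²/17.69 + (28−20.57)²/20.57 + (10−10.55)²/10.55 + (12−9.45)²/9.45 + (9−10.99)²/10.99 + (16−17.70)²/17.70 + (23−15.86)²/15.86 + (13−18.44)²/18.44 = 14.3106
df = 4
p-value (upper-tail) = 0.00637
At α=0.05: p < α → reject H₀

reject H₀: yes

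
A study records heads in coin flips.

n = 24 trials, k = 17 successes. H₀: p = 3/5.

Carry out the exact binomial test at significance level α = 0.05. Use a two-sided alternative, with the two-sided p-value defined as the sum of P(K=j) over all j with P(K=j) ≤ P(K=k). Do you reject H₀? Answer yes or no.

Exact binomial: n=24, k=17, p₀=3/5=0.6000
P(X=j) = C(n,j)·p₀^j·(1−p₀)^(n−j); p = Σ P(X=j) over j with P(X=j) ≤ P(X=17)
p-value (two-sided) = 0.30621
At α=0.05: p ≥ α → fail to reject H₀

reject H₀: no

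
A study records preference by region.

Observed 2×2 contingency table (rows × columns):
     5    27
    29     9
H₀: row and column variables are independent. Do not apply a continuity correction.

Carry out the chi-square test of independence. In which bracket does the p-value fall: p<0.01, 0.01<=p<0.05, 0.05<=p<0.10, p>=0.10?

p-value bracket: p<0.01

Row totals [32, 38], col totals [34, 36], n=70
χ² = (5−15.54)²/15.54 + (27−16.46)²/16.46 + (29−18.46)²/18.46 + (9−19.54)²/19.54 = 25.6151
df = 1
p-value (upper-tail) = 0.00000
→ bracket: p<0.01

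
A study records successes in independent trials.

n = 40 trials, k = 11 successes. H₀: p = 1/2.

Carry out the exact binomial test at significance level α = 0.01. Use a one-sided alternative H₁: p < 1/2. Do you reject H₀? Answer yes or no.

Exact binomial: n=40, k=11, p₀=1/2=0.5000
P(X≤11) from Σ C(n,i)·p₀^i·(1−p₀)^(n−i)
p-value (one-sided, H₁ less) = 0.00321
At α=0.01: p < α → reject H₀

reject H₀: yes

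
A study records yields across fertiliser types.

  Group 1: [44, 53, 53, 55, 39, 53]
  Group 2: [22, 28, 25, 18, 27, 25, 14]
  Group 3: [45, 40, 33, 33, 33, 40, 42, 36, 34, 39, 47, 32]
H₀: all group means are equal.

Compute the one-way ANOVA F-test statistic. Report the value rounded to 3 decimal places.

Group means [49.50, 22.71, 37.83], grand mean 36.400
SSB = Σnᵢ(x̄ᵢ−x̄)² = 2365.405; SSW = ΣΣ(x−x̄ᵢ)² = 648.595
MSB = 2365.405/2 = 1182.7024; MSW = 648.595/22 = 29.4816
F = MSB/MSW = 40.1166
df = (2, 22)

test statistic = 40.117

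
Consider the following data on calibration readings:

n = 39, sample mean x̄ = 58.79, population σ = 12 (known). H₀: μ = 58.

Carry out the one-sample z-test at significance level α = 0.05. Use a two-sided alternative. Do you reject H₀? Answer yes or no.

SE = σ/√n = 12/√39 = 1.9215
z = (x̄−μ₀)/SE = (58.79−58)/1.9215 = 0.4111
p-value (two-sided) = 0.68098
At α=0.05: p ≥ α → fail to reject H₀

reject H₀: no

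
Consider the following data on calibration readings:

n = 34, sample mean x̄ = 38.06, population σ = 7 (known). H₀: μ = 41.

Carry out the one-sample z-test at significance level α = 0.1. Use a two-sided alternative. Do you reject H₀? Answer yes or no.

SE = σ/√n = 7/√34 = 1.2005
z = (x̄−μ₀)/SE = (38.06−41)/1.2005 = -2.4490
p-value (two-sided) = 0.01433
At α=0.1: p < α → reject H₀

reject H₀: yes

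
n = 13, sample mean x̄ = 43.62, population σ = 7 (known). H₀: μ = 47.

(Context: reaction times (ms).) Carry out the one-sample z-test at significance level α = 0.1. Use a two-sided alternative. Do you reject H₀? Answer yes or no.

reject H₀: yes

SE = σ/√n = 7/√13 = 1.9415
z = (x̄−μ₀)/SE = (43.62−47)/1.9415 = -1.7410
p-value (two-sided) = 0.08169
At α=0.1: p < α → reject H₀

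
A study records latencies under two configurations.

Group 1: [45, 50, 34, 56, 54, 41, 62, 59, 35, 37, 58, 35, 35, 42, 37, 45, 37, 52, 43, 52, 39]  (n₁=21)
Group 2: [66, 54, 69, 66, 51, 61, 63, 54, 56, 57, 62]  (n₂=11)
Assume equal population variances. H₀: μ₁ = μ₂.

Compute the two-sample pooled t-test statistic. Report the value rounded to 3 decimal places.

test statistic = -4.857

x̄₁=45.143, s₁=9.101, n₁=21
x̄₂=59.909, s₂=5.873, n₂=11
s_p² = [20·9.101² + 10·5.873²]/30 = 66.7160
SE = √(s_p²·(1/21+1/11)) = 3.0401
t = (45.143−59.909)/3.0401 = -4.8572
df = 30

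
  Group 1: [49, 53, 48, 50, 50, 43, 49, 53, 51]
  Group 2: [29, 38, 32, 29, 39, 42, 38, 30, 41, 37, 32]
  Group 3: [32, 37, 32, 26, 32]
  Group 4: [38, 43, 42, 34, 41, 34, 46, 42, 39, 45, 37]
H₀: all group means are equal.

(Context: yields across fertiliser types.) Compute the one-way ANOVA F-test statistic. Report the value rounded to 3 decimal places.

Group means [49.56, 35.18, 31.80, 40.09], grand mean 39.806
SSB = Σnᵢ(x̄ᵢ−x̄)² = 1412.071; SSW = ΣΣ(x−x̄ᵢ)² = 535.568
MSB = 1412.071/3 = 470.6904; MSW = 535.568/32 = 16.7365
F = MSB/MSW = 28.1236
df = (3, 32)

test statistic = 28.124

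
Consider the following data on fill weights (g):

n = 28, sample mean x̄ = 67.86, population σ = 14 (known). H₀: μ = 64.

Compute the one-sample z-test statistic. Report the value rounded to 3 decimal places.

test statistic = 1.459

SE = σ/√n = 14/√28 = 2.6458
z = (x̄−μ₀)/SE = (67.86−64)/2.6458 = 1.4589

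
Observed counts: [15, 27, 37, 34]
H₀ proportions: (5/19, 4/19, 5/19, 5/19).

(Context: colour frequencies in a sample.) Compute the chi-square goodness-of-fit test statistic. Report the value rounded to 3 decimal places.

n = 113; E_i = n·p_i = [29.74, 23.79, 29.74, 29.74]
χ² = (15−29.74)²/29.74 + (27−23.79)²/23.79 + (37−29.74)²/29.74 + (34−29.74)²/29.74 = 10.1217
df = 3

test statistic = 10.122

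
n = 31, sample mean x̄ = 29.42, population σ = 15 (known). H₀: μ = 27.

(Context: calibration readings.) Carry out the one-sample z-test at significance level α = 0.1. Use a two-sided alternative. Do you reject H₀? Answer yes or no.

SE = σ/√n = 15/√31 = 2.6941
z = (x̄−μ₀)/SE = (29.42−27)/2.6941 = 0.8983
p-value (two-sided) = 0.36904
At α=0.1: p ≥ α → fail to reject H₀

reject H₀: no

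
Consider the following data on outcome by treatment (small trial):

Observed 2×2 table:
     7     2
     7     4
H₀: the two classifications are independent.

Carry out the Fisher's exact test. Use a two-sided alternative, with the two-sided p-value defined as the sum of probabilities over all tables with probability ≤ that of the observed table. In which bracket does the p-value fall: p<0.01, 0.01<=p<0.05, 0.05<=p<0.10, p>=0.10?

p-value bracket: p>=0.10

Margins: r₁=9, r₂=11, c₁=14, c₂=6, n=20
p_obs = C(9,7)·C(11,7)/C(20,14); sum pmf over tables with pmf ≤ p_obs
p-value (two-sided) = 0.64241
→ bracket: p>=0.10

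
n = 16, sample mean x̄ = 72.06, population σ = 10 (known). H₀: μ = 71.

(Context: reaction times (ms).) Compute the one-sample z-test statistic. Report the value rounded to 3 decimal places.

SE = σ/√n = 10/√16 = 2.5000
z = (x̄−μ₀)/SE = (72.06−71)/2.5000 = 0.4240

test statistic = 0.424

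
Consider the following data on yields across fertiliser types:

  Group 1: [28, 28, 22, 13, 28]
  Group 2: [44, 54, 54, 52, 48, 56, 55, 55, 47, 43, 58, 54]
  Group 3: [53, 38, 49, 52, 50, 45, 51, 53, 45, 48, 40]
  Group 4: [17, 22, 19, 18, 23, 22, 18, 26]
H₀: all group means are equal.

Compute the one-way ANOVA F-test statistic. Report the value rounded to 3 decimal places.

Group means [23.80, 51.67, 47.64, 20.62], grand mean 39.667
SSB = Σnᵢ(x̄ᵢ−x̄)² = 6586.113; SSW = ΣΣ(x−x̄ᵢ)² = 767.887
MSB = 6586.113/3 = 2195.3710; MSW = 767.887/32 = 23.9965
F = MSB/MSW = 91.4872
df = (3, 32)

test statistic = 91.487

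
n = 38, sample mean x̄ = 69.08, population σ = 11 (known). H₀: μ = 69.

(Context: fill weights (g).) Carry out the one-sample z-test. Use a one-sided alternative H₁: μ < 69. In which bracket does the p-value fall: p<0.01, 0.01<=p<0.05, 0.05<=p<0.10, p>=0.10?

p-value bracket: p>=0.10

SE = σ/√n = 11/√38 = 1.7844
z = (x̄−μ₀)/SE = (69.08−69)/1.7844 = 0.0448
p-value (one-sided, H₁ less) = 0.51788
→ bracket: p>=0.10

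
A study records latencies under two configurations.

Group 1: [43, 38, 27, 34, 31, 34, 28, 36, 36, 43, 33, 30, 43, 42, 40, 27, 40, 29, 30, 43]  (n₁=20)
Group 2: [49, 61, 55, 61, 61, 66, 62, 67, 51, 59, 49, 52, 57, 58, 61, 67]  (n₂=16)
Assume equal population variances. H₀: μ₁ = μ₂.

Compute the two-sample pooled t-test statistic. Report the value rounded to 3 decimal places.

test statistic = -11.713

x̄₁=35.350, s₁=5.842, n₁=20
x̄₂=58.500, s₂=5.955, n₂=16
s_p² = [19·5.842² + 15·5.955²]/34 = 34.7221
SE = √(s_p²·(1/20+1/16)) = 1.9764
t = (35.350−58.500)/1.9764 = -11.7131
df = 34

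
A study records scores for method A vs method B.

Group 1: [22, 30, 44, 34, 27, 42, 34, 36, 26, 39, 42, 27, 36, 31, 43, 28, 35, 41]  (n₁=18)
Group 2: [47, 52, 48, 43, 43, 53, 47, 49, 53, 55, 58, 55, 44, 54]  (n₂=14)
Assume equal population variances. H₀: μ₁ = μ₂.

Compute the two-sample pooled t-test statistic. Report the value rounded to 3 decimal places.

x̄₁=34.278, s₁=6.676, n₁=18
x̄₂=50.071, s₂=4.875, n₂=14
s_p² = [17·6.676² + 13·4.875²]/30 = 35.5513
SE = √(s_p²·(1/18+1/14)) = 2.1247
t = (34.278−50.071)/2.1247 = -7.4333
df = 30

test statistic = -7.433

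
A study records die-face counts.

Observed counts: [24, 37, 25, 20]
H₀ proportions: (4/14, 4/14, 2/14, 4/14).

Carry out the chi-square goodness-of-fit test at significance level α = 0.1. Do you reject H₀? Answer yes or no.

n = 106; E_i = n·p_i = [30.29, 30.29, 15.14, 30.29]
χ² = (24−30.29)²/30.29 + (37−30.29)²/30.29 + (25−15.14)²/15.14 + (20−30.29)²/30.29 = 12.7028
df = 3
p-value (upper-tail) = 0.00533
At α=0.1: p < α → reject H₀

reject H₀: yes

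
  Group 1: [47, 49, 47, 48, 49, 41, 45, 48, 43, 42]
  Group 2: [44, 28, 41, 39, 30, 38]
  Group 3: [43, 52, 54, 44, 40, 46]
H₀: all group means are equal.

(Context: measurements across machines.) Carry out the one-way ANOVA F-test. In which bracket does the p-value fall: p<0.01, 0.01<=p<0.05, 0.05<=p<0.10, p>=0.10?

p-value bracket: p<0.01

Group means [45.90, 36.67, 46.50], grand mean 43.545
SSB = Σnᵢ(x̄ᵢ−x̄)² = 391.721; SSW = ΣΣ(x−x̄ᵢ)² = 425.733
MSB = 391.721/2 = 195.8606; MSW = 425.733/19 = 22.4070
F = MSB/MSW = 8.7410
df = (2, 19)
p-value (upper-tail) = 0.00203
→ bracket: p<0.01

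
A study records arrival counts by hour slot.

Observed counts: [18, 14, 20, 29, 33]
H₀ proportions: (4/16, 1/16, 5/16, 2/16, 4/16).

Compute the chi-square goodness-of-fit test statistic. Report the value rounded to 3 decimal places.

n = 114; E_i = n·p_i = [28.50, 7.12, 35.62, 14.25, 28.50]
χ² = (18−28.50)²/28.50 + (14−7.12)²/7.12 + (20−35.62)²/35.62 + (29−14.25)²/14.25 + (33−28.50)²/28.50 = 33.3333
df = 4

test statistic = 33.333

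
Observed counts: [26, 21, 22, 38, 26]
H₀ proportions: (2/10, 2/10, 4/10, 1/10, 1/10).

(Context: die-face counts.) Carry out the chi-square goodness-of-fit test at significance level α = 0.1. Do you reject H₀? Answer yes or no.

reject H₀: yes

n = 133; E_i = n·p_i = [26.60, 26.60, 53.20, 13.30, 13.30]
χ² = (26−26.60)²/26.60 + (21−26.60)²/26.60 + (22−53.20)²/53.20 + (38−13.30)²/13.30 + (26−13.30)²/13.30 = 77.4887
df = 4
p-value (upper-tail) = 0.00000
At α=0.1: p < α → reject H₀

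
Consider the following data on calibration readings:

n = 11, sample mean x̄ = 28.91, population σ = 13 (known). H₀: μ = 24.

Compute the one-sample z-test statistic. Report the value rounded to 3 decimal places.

test statistic = 1.253

SE = σ/√n = 13/√11 = 3.9196
z = (x̄−μ₀)/SE = (28.91−24)/3.9196 = 1.2527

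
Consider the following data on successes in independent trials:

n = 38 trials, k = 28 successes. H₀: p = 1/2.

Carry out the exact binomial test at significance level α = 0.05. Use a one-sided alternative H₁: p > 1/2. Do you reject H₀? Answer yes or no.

Exact binomial: n=38, k=28, p₀=1/2=0.5000
P(X≥28) from Σ C(n,i)·p₀^i·(1−p₀)^(n−i)
p-value (one-sided, H₁ greater) = 0.00255
At α=0.05: p < α → reject H₀

reject H₀: yes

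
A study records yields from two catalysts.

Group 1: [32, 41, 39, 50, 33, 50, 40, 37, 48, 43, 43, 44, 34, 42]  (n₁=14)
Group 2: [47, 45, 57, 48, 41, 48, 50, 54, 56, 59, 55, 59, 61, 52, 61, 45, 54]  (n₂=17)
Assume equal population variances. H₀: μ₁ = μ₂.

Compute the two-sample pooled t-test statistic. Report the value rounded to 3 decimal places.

x̄₁=41.143, s₁=5.842, n₁=14
x̄₂=52.471, s₂=6.094, n₂=17
s_p² = [13·5.842² + 16·6.094²]/29 = 35.7914
SE = √(s_p²·(1/14+1/17)) = 2.1591
t = (41.143−52.471)/2.1591 = -5.2464
df = 29

test statistic = -5.246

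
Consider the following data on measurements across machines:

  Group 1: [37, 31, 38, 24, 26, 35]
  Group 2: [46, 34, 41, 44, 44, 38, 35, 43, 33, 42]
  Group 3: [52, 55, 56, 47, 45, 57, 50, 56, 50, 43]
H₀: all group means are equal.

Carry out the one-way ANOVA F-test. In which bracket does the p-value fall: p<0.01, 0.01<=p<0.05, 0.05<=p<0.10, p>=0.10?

Group means [31.83, 40.00, 51.10], grand mean 42.385
SSB = Σnᵢ(x̄ᵢ−x̄)² = 1484.421; SSW = ΣΣ(x−x̄ᵢ)² = 587.733
MSB = 1484.421/2 = 742.2103; MSW = 587.733/23 = 25.5536
F = MSB/MSW = 29.0452
df = (2, 23)
p-value (upper-tail) = 0.00000
→ bracket: p<0.01

p-value bracket: p<0.01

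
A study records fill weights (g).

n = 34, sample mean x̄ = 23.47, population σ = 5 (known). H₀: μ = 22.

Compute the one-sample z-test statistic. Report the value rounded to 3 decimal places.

test statistic = 1.714

SE = σ/√n = 5/√34 = 0.8575
z = (x̄−μ₀)/SE = (23.47−22)/0.8575 = 1.7143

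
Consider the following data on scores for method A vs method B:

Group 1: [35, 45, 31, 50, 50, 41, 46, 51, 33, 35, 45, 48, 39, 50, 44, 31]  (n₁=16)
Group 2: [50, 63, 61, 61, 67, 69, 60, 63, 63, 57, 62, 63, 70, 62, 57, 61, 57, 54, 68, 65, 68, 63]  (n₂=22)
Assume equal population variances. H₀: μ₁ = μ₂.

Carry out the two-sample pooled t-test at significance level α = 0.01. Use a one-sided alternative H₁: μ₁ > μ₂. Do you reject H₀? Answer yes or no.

x̄₁=42.125, s₁=7.201, n₁=16
x̄₂=62.000, s₂=4.947, n₂=22
s_p² = [15·7.201² + 21·4.947²]/36 = 35.8819
SE = √(s_p²·(1/16+1/22)) = 1.9682
t = (42.125−62.000)/1.9682 = -10.0983
df = 36
p-value (one-sided, H₁ greater) = 1.00000
At α=0.01: p ≥ α → fail to reject H₀

reject H₀: no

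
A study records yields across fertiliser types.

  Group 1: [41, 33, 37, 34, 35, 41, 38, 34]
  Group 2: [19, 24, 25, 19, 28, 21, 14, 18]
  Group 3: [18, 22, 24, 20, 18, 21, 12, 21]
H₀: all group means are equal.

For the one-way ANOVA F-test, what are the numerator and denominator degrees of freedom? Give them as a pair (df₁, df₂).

k = 3 groups, N = 24 total
df = (k−1, N−k) = (3−1, 24−3) = (2, 21)

degrees of freedom = [2, 21]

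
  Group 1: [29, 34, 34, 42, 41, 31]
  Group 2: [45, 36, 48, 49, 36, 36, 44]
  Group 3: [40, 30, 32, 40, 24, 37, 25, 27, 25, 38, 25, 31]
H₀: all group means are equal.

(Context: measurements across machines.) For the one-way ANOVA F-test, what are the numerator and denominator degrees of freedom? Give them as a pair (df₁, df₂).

degrees of freedom = [2, 22]

k = 3 groups, N = 25 total
df = (k−1, N−k) = (3−1, 25−3) = (2, 22)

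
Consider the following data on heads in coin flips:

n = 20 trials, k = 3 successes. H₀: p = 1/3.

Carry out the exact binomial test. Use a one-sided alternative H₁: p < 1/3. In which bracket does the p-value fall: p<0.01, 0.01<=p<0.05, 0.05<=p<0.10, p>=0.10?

Exact binomial: n=20, k=3, p₀=1/3=0.3333
P(X≤3) from Σ C(n,i)·p₀^i·(1−p₀)^(n−i)
p-value (one-sided, H₁ less) = 0.06045
→ bracket: 0.05<=p<0.10

p-value bracket: 0.05<=p<0.10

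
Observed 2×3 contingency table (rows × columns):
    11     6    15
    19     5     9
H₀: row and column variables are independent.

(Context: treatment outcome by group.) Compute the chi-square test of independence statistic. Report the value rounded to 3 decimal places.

Row totals [32, 33], col totals [30, 11, 24], n=65
χ² = (11−14.77)²/14.77 + (6−5.42)²/5.42 + (15−11.82)²/11.82 + (19−15.23)²/15.23 + (5−5.58)²/5.58 + (9−12.18)²/12.18 = 3.7097
df = 2

test statistic = 3.710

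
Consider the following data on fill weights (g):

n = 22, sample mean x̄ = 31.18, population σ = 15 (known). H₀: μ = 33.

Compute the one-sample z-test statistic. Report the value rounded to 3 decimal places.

SE = σ/√n = 15/√22 = 3.1980
z = (x̄−μ₀)/SE = (31.18−33)/3.1980 = -0.5691

test statistic = -0.569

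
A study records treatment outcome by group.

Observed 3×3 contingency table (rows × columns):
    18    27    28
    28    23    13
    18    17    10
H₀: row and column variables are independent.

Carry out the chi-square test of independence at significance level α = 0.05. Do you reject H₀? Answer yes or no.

reject H₀: no

Row totals [73, 64, 45], col totals [64, 67, 51], n=182
χ² = (18−25.67)²/25.67 + (27−26.87)²/26.87 + (28−20.46)²/20.46 + (28−22.51)²/22.51 + (23−23.56)²/23.56 + (13−17.93)²/17.93 + (18−15.82)²/15.82 + (17−16.57)²/16.57 + (10−12.61)²/12.61 = 8.6376
df = 4
p-value (upper-tail) = 0.07082
At α=0.05: p ≥ α → fail to reject H₀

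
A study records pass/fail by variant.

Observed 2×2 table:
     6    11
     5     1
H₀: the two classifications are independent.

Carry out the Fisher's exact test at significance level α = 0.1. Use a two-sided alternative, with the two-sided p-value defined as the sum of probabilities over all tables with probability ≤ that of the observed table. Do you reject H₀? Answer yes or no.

Margins: r₁=17, r₂=6, c₁=11, c₂=12, n=23
p_obs = C(17,6)·C(6,5)/C(23,11); sum pmf over tables with pmf ≤ p_obs
p-value (two-sided) = 0.06865
At α=0.1: p < α → reject H₀

reject H₀: yes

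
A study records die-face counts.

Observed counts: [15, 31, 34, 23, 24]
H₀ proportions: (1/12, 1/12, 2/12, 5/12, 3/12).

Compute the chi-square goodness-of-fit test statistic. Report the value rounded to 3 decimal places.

n = 127; E_i = n·p_i = [10.58, 10.58, 21.17, 52.92, 31.75]
χ² = (15−10.58)²/10.58 + (31−10.58)²/10.58 + (34−21.17)²/21.17 + (23−52.92)²/52.92 + (24−31.75)²/31.75 = 67.8157
df = 4

test statistic = 67.816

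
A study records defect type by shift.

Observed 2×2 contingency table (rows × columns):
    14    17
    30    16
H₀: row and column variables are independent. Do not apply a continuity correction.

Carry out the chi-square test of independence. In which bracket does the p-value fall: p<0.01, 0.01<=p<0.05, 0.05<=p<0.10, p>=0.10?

p-value bracket: 0.05<=p<0.10

Row totals [31, 46], col totals [44, 33], n=77
χ² = (14−17.71)²/17.71 + (17−13.29)²/13.29 + (30−26.29)²/26.29 + (16−19.71)²/19.71 = 3.0418
df = 1
p-value (upper-tail) = 0.08114
→ bracket: 0.05<=p<0.10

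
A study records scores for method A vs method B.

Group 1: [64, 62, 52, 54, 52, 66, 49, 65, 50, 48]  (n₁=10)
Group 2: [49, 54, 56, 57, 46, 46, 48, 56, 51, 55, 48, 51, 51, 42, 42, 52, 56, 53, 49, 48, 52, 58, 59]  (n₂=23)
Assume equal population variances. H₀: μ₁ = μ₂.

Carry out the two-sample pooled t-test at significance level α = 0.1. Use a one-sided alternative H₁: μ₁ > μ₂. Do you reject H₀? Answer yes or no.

reject H₀: yes

x̄₁=56.200, s₁=7.193, n₁=10
x̄₂=51.261, s₂=4.769, n₂=23
s_p² = [9·7.193² + 22·4.769²]/31 = 31.1624
SE = √(s_p²·(1/10+1/23)) = 2.1145
t = (56.200−51.261)/2.1145 = 2.3358
df = 31
p-value (one-sided, H₁ greater) = 0.01307
At α=0.1: p < α → reject H₀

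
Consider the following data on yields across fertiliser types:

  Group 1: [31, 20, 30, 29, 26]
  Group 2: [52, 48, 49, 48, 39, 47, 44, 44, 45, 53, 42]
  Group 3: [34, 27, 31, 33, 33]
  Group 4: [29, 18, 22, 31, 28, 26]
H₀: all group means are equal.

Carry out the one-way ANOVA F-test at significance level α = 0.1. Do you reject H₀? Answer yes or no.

Group means [27.20, 46.45, 31.60, 25.67], grand mean 35.519
SSB = Σnᵢ(x̄ᵢ−x̄)² = 2320.680; SSW = ΣΣ(x−x̄ᵢ)² = 402.061
MSB = 2320.680/3 = 773.5600; MSW = 402.061/23 = 17.4809
F = MSB/MSW = 44.2517
df = (3, 23)
p-value (upper-tail) = 0.00000
At α=0.1: p < α → reject H₀

reject H₀: yes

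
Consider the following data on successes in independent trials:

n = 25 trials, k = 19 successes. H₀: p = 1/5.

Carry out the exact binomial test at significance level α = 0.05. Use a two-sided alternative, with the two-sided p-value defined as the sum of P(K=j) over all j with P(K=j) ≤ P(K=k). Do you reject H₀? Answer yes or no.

Exact binomial: n=25, k=19, p₀=1/5=0.2000
P(X=j) = C(n,j)·p₀^j·(1−p₀)^(n−j); p = Σ P(X=j) over j with P(X=j) ≤ P(X=19)
p-value (two-sided) = 0.00000
At α=0.05: p < α → reject H₀

reject H₀: yes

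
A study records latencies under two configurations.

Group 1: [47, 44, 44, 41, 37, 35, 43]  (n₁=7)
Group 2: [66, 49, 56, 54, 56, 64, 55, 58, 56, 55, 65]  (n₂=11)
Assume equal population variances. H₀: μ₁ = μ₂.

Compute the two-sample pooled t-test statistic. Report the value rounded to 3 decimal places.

x̄₁=41.571, s₁=4.237, n₁=7
x̄₂=57.636, s₂=5.240, n₂=11
s_p² = [6·4.237² + 10·5.240²]/16 = 23.8912
SE = √(s_p²·(1/7+1/11)) = 2.3633
t = (41.571−57.636)/2.3633 = -6.7978
df = 16

test statistic = -6.798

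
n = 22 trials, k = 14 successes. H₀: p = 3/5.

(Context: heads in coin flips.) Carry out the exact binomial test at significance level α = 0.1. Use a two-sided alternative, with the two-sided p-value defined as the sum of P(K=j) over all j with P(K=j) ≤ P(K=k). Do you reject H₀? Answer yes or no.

Exact binomial: n=22, k=14, p₀=3/5=0.6000
P(X=j) = C(n,j)·p₀^j·(1−p₀)^(n−j); p = Σ P(X=j) over j with P(X=j) ≤ P(X=14)
p-value (two-sided) = 0.82969
At α=0.1: p ≥ α → fail to reject H₀

reject H₀: no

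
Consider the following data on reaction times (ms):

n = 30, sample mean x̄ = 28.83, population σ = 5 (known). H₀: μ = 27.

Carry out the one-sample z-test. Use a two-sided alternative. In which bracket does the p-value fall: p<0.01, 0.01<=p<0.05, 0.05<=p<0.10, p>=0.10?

p-value bracket: 0.01<=p<0.05

SE = σ/√n = 5/√30 = 0.9129
z = (x̄−μ₀)/SE = (28.83−27)/0.9129 = 2.0047
p-value (two-sided) = 0.04500
→ bracket: 0.01<=p<0.05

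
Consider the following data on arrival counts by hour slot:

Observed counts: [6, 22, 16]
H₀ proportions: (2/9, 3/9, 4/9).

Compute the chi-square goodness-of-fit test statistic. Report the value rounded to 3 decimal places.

n = 44; E_i = n·p_i = [9.78, 14.67, 19.56]
χ² = (6−9.78)²/9.78 + (22−14.67)²/14.67 + (16−19.56)²/19.56 = 5.7727
df = 2

test statistic = 5.773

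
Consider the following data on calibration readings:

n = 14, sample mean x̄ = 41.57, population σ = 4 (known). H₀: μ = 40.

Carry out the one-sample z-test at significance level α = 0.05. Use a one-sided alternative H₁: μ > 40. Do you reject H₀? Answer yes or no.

SE = σ/√n = 4/√14 = 1.0690
z = (x̄−μ₀)/SE = (41.57−40)/1.0690 = 1.4686
p-value (one-sided, H₁ greater) = 0.07097
At α=0.05: p ≥ α → fail to reject H₀

reject H₀: no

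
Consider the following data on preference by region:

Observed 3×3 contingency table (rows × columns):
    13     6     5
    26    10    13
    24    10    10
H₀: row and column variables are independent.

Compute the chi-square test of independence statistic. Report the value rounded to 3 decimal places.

test statistic = 0.432

Row totals [24, 49, 44], col totals [63, 26, 28], n=117
χ² = (13−12.92)²/12.92 + (6−5.33)²/5.33 + (5−5.74)²/5.74 + (26−26.38)²/26.38 + (10−10.89)²/10.89 + (13−11.73)²/11.73 + (24−23.69)²/23.69 + (10−9.78)²/9.78 + (10−10.53)²/10.53 = 0.4322
df = 4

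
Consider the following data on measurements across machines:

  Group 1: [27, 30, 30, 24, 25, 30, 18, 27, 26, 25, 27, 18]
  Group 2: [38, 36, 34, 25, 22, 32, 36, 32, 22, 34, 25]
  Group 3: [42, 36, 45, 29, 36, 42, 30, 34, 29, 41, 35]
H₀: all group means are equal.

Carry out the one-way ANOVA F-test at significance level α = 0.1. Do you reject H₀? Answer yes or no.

reject H₀: yes

Group means [25.58, 30.55, 36.27], grand mean 30.647
SSB = Σnᵢ(x̄ᵢ−x̄)² = 655.939; SSW = ΣΣ(x−x̄ᵢ)² = 849.826
MSB = 655.939/2 = 327.9695; MSW = 849.826/31 = 27.4137
F = MSB/MSW = 11.9637
df = (2, 31)
p-value (upper-tail) = 0.00014
At α=0.1: p < α → reject H₀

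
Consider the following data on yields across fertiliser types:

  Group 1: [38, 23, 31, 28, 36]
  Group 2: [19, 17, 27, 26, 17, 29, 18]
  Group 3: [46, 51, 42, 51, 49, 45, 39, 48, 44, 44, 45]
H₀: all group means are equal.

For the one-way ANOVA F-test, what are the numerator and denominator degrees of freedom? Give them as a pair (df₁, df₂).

k = 3 groups, N = 23 total
df = (k−1, N−k) = (3−1, 23−3) = (2, 20)

degrees of freedom = [2, 20]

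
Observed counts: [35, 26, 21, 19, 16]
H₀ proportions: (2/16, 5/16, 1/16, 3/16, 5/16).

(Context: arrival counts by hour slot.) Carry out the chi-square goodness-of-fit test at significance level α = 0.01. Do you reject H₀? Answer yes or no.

n = 117; E_i = n·p_i = [14.62, 36.56, 7.31, 21.94, 36.56]
χ² = (35−14.62)²/14.62 + (26−36.56)²/36.56 + (21−7.31)²/7.31 + (19−21.94)²/21.94 + (16−36.56)²/36.56 = 69.0148
df = 4
p-value (upper-tail) = 0.00000
At α=0.01: p < α → reject H₀

reject H₀: yes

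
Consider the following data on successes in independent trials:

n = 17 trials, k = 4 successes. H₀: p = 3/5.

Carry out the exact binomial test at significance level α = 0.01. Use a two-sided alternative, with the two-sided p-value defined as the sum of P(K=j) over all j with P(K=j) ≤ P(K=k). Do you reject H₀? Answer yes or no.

Exact binomial: n=17, k=4, p₀=3/5=0.6000
P(X=j) = C(n,j)·p₀^j·(1−p₀)^(n−j); p = Σ P(X=j) over j with P(X=j) ≤ P(X=4)
p-value (two-sided) = 0.00461
At α=0.01: p < α → reject H₀

reject H₀: yes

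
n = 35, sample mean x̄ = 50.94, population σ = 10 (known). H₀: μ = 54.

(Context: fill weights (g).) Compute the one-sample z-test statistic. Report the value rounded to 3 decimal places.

test statistic = -1.810

SE = σ/√n = 10/√35 = 1.6903
z = (x̄−μ₀)/SE = (50.94−54)/1.6903 = -1.8103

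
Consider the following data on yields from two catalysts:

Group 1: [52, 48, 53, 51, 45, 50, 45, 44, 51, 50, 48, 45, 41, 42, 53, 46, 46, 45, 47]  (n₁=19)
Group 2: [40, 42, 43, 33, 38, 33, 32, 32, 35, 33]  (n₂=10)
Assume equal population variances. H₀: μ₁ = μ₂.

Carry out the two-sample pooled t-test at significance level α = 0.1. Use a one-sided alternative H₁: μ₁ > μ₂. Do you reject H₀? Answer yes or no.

x̄₁=47.474, s₁=3.596, n₁=19
x̄₂=36.100, s₂=4.280, n₂=10
s_p² = [18·3.596² + 9·4.280²]/27 = 14.7273
SE = √(s_p²·(1/19+1/10)) = 1.4993
t = (47.474−36.100)/1.4993 = 7.5861
df = 27
p-value (one-sided, H₁ greater) = 0.00000
At α=0.1: p < α → reject H₀

reject H₀: yes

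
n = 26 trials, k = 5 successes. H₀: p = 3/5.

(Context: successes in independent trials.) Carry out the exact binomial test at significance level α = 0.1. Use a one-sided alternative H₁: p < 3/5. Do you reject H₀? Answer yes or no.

reject H₀: yes

Exact binomial: n=26, k=5, p₀=3/5=0.6000
P(X≤5) from Σ C(n,i)·p₀^i·(1−p₀)^(n−i)
p-value (one-sided, H₁ less) = 0.00003
At α=0.1: p < α → reject H₀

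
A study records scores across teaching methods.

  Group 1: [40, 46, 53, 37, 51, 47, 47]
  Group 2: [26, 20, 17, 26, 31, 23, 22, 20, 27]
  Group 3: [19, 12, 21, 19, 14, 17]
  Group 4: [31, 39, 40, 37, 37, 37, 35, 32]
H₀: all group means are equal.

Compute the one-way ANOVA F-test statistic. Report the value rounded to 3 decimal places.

Group means [45.86, 23.56, 17.00, 36.00], grand mean 30.767
SSB = Σnᵢ(x̄ᵢ−x̄)² = 3418.287; SSW = ΣΣ(x−x̄ᵢ)² = 471.079
MSB = 3418.287/3 = 1139.4291; MSW = 471.079/26 = 18.1184
F = MSB/MSW = 62.8878
df = (3, 26)

test statistic = 62.888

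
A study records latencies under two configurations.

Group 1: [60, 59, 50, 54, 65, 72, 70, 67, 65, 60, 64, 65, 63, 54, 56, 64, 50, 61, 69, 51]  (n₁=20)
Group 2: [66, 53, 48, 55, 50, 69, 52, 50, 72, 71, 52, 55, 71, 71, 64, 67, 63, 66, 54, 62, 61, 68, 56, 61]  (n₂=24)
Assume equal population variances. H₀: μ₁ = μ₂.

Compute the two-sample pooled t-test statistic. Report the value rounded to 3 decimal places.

x̄₁=60.950, s₁=6.661, n₁=20
x̄₂=60.708, s₂=7.843, n₂=24
s_p² = [19·6.661² + 23·7.843²]/42 = 53.7597
SE = √(s_p²·(1/20+1/24)) = 2.2199
t = (60.950−60.708)/2.2199 = 0.1089
df = 42

test statistic = 0.109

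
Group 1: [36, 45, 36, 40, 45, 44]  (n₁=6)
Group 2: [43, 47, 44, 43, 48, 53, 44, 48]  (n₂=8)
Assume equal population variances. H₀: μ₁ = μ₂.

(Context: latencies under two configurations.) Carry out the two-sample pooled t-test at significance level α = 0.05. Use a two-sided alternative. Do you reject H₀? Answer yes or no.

reject H₀: yes

x̄₁=41.000, s₁=4.290, n₁=6
x̄₂=46.250, s₂=3.454, n₂=8
s_p² = [5·4.290² + 7·3.454²]/12 = 14.6250
SE = √(s_p²·(1/6+1/8)) = 2.0653
t = (41.000−46.250)/2.0653 = -2.5420
df = 12
p-value (two-sided) = 0.02585
At α=0.05: p < α → reject H₀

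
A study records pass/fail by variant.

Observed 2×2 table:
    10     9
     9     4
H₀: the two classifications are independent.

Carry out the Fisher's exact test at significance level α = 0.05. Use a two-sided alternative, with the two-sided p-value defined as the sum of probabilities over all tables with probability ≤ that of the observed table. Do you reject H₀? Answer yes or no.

Margins: r₁=19, r₂=13, c₁=19, c₂=13, n=32
p_obs = C(19,10)·C(13,9)/C(32,19); sum pmf over tables with pmf ≤ p_obs
p-value (two-sided) = 0.47106
At α=0.05: p ≥ α → fail to reject H₀

reject H₀: no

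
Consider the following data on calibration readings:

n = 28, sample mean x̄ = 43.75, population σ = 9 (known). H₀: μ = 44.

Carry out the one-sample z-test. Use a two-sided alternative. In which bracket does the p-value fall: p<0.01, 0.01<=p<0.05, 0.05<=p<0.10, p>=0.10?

p-value bracket: p>=0.10

SE = σ/√n = 9/√28 = 1.7008
z = (x̄−μ₀)/SE = (43.75−44)/1.7008 = -0.1470
p-value (two-sided) = 0.88314
→ bracket: p>=0.10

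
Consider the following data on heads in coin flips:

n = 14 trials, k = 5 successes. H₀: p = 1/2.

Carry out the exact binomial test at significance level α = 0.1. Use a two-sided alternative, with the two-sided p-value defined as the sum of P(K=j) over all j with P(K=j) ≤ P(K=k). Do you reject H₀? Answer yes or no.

reject H₀: no

Exact binomial: n=14, k=5, p₀=1/2=0.5000
P(X=j) = C(n,j)·p₀^j·(1−p₀)^(n−j); p = Σ P(X=j) over j with P(X=j) ≤ P(X=5)
p-value (two-sided) = 0.42395
At α=0.1: p ≥ α → fail to reject H₀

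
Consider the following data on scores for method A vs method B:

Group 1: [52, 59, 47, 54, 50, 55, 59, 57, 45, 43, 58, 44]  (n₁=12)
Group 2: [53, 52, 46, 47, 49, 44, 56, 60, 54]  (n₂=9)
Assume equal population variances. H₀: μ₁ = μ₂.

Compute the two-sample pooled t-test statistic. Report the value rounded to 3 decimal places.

test statistic = 0.278

x̄₁=51.917, s₁=5.992, n₁=12
x̄₂=51.222, s₂=5.167, n₂=9
s_p² = [11·5.992² + 8·5.167²]/19 = 32.0249
SE = √(s_p²·(1/12+1/9)) = 2.4954
t = (51.917−51.222)/2.4954 = 0.2783
df = 19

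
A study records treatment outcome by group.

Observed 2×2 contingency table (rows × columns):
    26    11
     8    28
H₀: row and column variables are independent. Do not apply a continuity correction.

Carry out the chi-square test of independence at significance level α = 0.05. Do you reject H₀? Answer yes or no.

reject H₀: yes

Row totals [37, 36], col totals [34, 39], n=73
χ² = (26−17.23)²/17.23 + (11−19.77)²/19.77 + (8−16.77)²/16.77 + (28−19.23)²/19.23 = 16.9291
df = 1
p-value (upper-tail) = 0.00004
At α=0.05: p < α → reject H₀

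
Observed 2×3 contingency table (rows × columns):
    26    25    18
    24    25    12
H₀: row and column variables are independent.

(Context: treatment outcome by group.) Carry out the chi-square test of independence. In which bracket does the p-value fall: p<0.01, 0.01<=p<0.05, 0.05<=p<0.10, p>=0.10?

Row totals [69, 61], col totals [50, 50, 30], n=130
χ² = (26−26.54)²/26.54 + (25−26.54)²/26.54 + (18−15.92)²/15.92 + (24−23.46)²/23.46 + (25−23.46)²/23.46 + (12−14.08)²/14.08 = 0.7907
df = 2
p-value (upper-tail) = 0.67345
→ bracket: p>=0.10

p-value bracket: p>=0.10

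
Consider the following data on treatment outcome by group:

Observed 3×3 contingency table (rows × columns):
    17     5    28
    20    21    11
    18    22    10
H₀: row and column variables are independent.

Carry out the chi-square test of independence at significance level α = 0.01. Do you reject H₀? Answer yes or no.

reject H₀: yes

Row totals [50, 52, 50], col totals [55, 48, 49], n=152
χ² = (17−18.09)²/18.09 + (5−15.79)²/15.79 + (28−16.12)²/16.12 + (20−18.82)²/18.82 + (21−16.42)²/16.42 + (11−16.76)²/16.76 + (18−18.09)²/18.09 + (22−15.79)²/15.79 + (10−16.12)²/16.12 = 24.2957
df = 4
p-value (upper-tail) = 0.00007
At α=0.01: p < α → reject H₀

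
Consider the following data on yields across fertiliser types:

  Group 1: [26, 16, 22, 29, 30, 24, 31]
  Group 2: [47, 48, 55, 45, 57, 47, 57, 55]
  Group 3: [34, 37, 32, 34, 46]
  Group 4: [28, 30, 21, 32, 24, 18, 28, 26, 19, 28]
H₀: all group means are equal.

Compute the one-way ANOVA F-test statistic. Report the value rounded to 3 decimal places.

Group means [25.43, 51.38, 36.60, 25.40], grand mean 34.200
SSB = Σnᵢ(x̄ᵢ−x̄)² = 3701.611; SSW = ΣΣ(x−x̄ᵢ)² = 673.189
MSB = 3701.611/3 = 1233.8702; MSW = 673.189/26 = 25.8919
F = MSB/MSW = 47.6547
df = (3, 26)

test statistic = 47.655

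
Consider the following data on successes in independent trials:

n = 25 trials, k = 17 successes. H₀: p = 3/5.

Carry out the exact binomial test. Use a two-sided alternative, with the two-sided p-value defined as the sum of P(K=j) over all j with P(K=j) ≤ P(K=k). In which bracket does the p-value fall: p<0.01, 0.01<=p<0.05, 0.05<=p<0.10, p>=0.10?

p-value bracket: p>=0.10

Exact binomial: n=25, k=17, p₀=3/5=0.6000
P(X=j) = C(n,j)·p₀^j·(1−p₀)^(n−j); p = Σ P(X=j) over j with P(X=j) ≤ P(X=17)
p-value (two-sided) = 0.54125
→ bracket: p>=0.10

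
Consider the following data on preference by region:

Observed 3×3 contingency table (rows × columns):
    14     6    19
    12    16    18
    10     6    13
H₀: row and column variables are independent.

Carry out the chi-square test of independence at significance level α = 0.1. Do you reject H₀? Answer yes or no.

Row totals [39, 46, 29], col totals [36, 28, 50], n=114
χ² = (14−12.32)²/12.32 + (6−9.58)²/9.58 + (19−17.11)²/17.11 + (12−14.53)²/14.53 + (16−11.30)²/11.30 + (18−20.18)²/20.18 + (10−9.16)²/9.16 + (6−7.12)²/7.12 + (13−12.72)²/12.72 = 4.6686
df = 4
p-value (upper-tail) = 0.32302
At α=0.1: p ≥ α → fail to reject H₀

reject H₀: no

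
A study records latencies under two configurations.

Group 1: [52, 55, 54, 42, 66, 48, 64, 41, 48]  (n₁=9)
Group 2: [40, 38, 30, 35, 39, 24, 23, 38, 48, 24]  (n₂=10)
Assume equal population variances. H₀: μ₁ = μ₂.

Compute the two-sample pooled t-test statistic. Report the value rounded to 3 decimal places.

x̄₁=52.222, s₁=8.700, n₁=9
x̄₂=33.900, s₂=8.346, n₂=10
s_p² = [8·8.700² + 9·8.346²]/17 = 72.4974
SE = √(s_p²·(1/9+1/10)) = 3.9122
t = (52.222−33.900)/3.9122 = 4.6834
df = 17

test statistic = 4.683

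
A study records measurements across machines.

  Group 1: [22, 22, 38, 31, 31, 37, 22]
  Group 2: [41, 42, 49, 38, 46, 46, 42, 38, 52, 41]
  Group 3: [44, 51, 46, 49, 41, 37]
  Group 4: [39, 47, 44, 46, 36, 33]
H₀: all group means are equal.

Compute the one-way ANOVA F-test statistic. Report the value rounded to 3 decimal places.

Group means [29.00, 43.50, 44.67, 40.83], grand mean 39.690
SSB = Σnᵢ(x̄ᵢ−x̄)² = 1101.540; SSW = ΣΣ(x−x̄ᵢ)² = 788.667
MSB = 1101.540/3 = 367.1801; MSW = 788.667/25 = 31.5467
F = MSB/MSW = 11.6393
df = (3, 25)

test statistic = 11.639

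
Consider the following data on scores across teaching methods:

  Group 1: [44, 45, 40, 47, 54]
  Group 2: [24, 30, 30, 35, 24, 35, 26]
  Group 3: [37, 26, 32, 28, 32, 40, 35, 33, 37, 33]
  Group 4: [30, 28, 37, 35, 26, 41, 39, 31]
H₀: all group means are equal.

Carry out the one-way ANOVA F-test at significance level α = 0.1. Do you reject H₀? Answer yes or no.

Group means [46.00, 29.14, 33.30, 33.38], grand mean 34.467
SSB = Σnᵢ(x̄ᵢ−x̄)² = 886.635; SSW = ΣΣ(x−x̄ᵢ)² = 604.832
MSB = 886.635/3 = 295.5448; MSW = 604.832/26 = 23.2628
F = MSB/MSW = 12.7046
df = (3, 26)
p-value (upper-tail) = 0.00003
At α=0.1: p < α → reject H₀

reject H₀: yes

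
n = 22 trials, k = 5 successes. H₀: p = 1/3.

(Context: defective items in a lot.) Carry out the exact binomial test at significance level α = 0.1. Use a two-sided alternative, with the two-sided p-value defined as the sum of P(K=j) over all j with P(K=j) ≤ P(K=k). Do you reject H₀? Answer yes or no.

reject H₀: no

Exact binomial: n=22, k=5, p₀=1/3=0.3333
P(X=j) = C(n,j)·p₀^j·(1−p₀)^(n−j); p = Σ P(X=j) over j with P(X=j) ≤ P(X=5)
p-value (two-sided) = 0.36929
At α=0.1: p ≥ α → fail to reject H₀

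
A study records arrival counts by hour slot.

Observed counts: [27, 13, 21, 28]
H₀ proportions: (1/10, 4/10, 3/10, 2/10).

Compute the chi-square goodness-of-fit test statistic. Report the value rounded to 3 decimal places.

n = 89; E_i = n·p_i = [8.90, 35.60, 26.70, 17.80]
χ² = (27−8.90)²/8.90 + (13−35.60)²/35.60 + (21−26.70)²/26.70 + (28−17.80)²/17.80 = 58.2191
df = 3

test statistic = 58.219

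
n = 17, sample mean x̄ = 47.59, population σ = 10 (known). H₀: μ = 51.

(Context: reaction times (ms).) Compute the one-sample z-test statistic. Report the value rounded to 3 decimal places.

SE = σ/√n = 10/√17 = 2.4254
z = (x̄−μ₀)/SE = (47.59−51)/2.4254 = -1.4060

test statistic = -1.406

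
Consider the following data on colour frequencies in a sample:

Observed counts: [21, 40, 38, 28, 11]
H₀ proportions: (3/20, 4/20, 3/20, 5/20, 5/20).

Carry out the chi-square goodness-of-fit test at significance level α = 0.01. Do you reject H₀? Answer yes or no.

n = 138; E_i = n·p_i = [20.70, 27.60, 20.70, 34.50, 34.50]
χ² = (21−20.70)²/20.70 + (40−27.60)²/27.60 + (38−20.70)²/20.70 + (28−34.50)²/34.50 + (11−34.50)²/34.50 = 37.2657
df = 4
p-value (upper-tail) = 0.00000
At α=0.01: p < α → reject H₀

reject H₀: yes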